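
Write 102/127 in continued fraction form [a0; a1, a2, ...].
[0; 1, 4, 12, 2]

Euclidean algorithm steps:
102 = 0 × 127 + 102
127 = 1 × 102 + 25
102 = 4 × 25 + 2
25 = 12 × 2 + 1
2 = 2 × 1 + 0
Continued fraction: [0; 1, 4, 12, 2]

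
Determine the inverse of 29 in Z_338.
35

gcd(29, 338) = 1, so the inverse exists.
Extended Euclidean algorithm on (338, 29):
338 = 11 × 29 + 19  ⟹  19 = (1)·338 + (-11)·29
29 = 1 × 19 + 10  ⟹  10 = (-1)·338 + (12)·29
19 = 1 × 10 + 9  ⟹  9 = (2)·338 + (-23)·29
10 = 1 × 9 + 1  ⟹  1 = (-3)·338 + (35)·29
So (35)·29 ≡ 1 (mod 338), i.e. 29^(-1) ≡ 35 (mod 338).
Check: 29 × 35 = 1015 ≡ 1 (mod 338)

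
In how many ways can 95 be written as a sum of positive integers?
104651419

p(n) counts ways to write n as a sum of positive integers (order ignored).
Euler's pentagonal recurrence: p(k) = p(k-1) + p(k-2) - p(k-5) - p(k-7) + p(k-12) + p(k-15) - ... (offsets j(3j∓1)/2, signs ++--, p(0)=1, p(<0)=0).
DP table for k = 0..94: p(0)=1, p(1)=1, p(2)=2, p(3)=3, p(4)=5, p(5)=7, p(6)=11, p(7)=15, p(8)=22, p(9)=30, p(10)=42, p(11)=56, p(12)=77, p(13)=101, p(14)=135, p(15)=176, p(16)=231, p(17)=297, p(18)=385, p(19)=490, p(20)=627, p(21)=792, p(22)=1002, p(23)=1255, p(24)=1575, p(25)=1958, p(26)=2436, p(27)=3010, p(28)=3718, p(29)=4565, p(30)=5604, p(31)=6842, p(32)=8349, p(33)=10143, p(34)=12310, p(35)=14883, p(36)=17977, p(37)=21637, p(38)=26015, p(39)=31185, p(40)=37338, p(41)=44583, p(42)=53174, p(43)=63261, p(44)=75175, p(45)=89134, p(46)=105558, p(47)=124754, p(48)=147273, p(49)=173525, p(50)=204226, p(51)=239943, p(52)=281589, p(53)=329931, p(54)=386155, p(55)=451276, p(56)=526823, p(57)=614154, p(58)=715220, p(59)=831820, p(60)=966467, p(61)=1121505, p(62)=1300156, p(63)=1505499, p(64)=1741630, p(65)=2012558, p(66)=2323520, p(67)=2679689, p(68)=3087735, p(69)=3554345, p(70)=4087968, p(71)=4697205, p(72)=5392783, p(73)=6185689, p(74)=7089500, p(75)=8118264, p(76)=9289091, p(77)=10619863, p(78)=12132164, p(79)=13848650, p(80)=15796476, p(81)=18004327, p(82)=20506255, p(83)=23338469, p(84)=26543660, p(85)=30167357, p(86)=34262962, p(87)=38887673, p(88)=44108109, p(89)=49995925, p(90)=56634173, p(91)=64112359, p(92)=72533807, p(93)=82010177, p(94)=92669720.
Final step: p(95) = p(94) + p(93) - p(90) - p(88) + p(83) + p(80) - p(73) - p(69) + p(60) + p(55) - p(44) - p(38) + p(25) + p(18) - p(3)
= 92669720 + 82010177 - 56634173 - 44108109 + 23338469 + 15796476 - 6185689 - 3554345 + 966467 + 451276 - 75175 - 26015 + 1958 + 385 - 3
= 104651419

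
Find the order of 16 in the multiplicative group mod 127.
7

127 is prime, so ord(16) divides φ(127) = 126.
Divisors of 126: 1, 2, 3, 6, 7, 9, 14, 18, 21, 42, 63, 126.
Repeated squaring: 16^1 ≡ 16, 16^2 ≡ 2, 16^4 ≡ 4, 16^8 ≡ 16, 16^16 ≡ 2, 16^32 ≡ 4, 16^64 ≡ 16 (mod 127).
Test 16^d mod 127 for each divisor d in increasing order:
16^1 ≡ 16
16^2 ≡ 2
16^3 = 16^2·16^1 ≡ 32
16^6 = 16^4·16^2 ≡ 8
16^7 = 16^4·16^2·16^1 ≡ 1  ← first divisor giving 1
The order is 7.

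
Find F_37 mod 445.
102

Matrix identity: Q^n = [[F_(n+1), F_n], [F_n, F_(n-1)]] with Q = [[1,1],[1,0]].
n = 37 = 100101₂. Square-and-multiply, entries mod 445:
Q^1 = [[1,1],[1,0]]
Q^2 = (Q^1)² = [[2,1],[1,1]]
Q^4 = (Q^2)² = [[5,3],[3,2]]
Q^9 = (Q^4)²·Q = [[55,34],[34,21]]
Q^18 = (Q^9)² = [[176,359],[359,262]]
Q^37 = (Q^18)²·Q = [[259,102],[102,157]]
F_37 mod 445 = Q^37[0][1] = 102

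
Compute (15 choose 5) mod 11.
0

Using Lucas' theorem:
Write n=15 and k=5 in base 11:
n in base 11: [1, 4]
k in base 11: [0, 5]
C(15,5) mod 11 = ∏ C(n_i, k_i) mod 11
Digit binomials (mod 11): C(1,0) = 1; C(4,5) = 0 (k_i > n_i)
Product: 1 × 0 = 0 ≡ 0 (mod 11)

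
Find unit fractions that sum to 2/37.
1/19 + 1/703

Greedy algorithm:
2/37: ceiling(37/2) = 19, use 1/19
1/703: ceiling(703/1) = 703, use 1/703
Result: 2/37 = 1/19 + 1/703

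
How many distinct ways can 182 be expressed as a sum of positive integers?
819876908323

p(n) counts ways to write n as a sum of positive integers (order ignored).
Euler's pentagonal recurrence: p(k) = p(k-1) + p(k-2) - p(k-5) - p(k-7) + p(k-12) + p(k-15) - ... (offsets j(3j∓1)/2, signs ++--, p(0)=1, p(<0)=0).
DP table for k = 0..181: p(0)=1, p(1)=1, p(2)=2, p(3)=3, p(4)=5, p(5)=7, p(6)=11, p(7)=15, p(8)=22, p(9)=30, p(10)=42, p(11)=56, p(12)=77, p(13)=101, p(14)=135, p(15)=176, p(16)=231, p(17)=297, p(18)=385, p(19)=490, p(20)=627, p(21)=792, p(22)=1002, p(23)=1255, p(24)=1575, p(25)=1958, p(26)=2436, p(27)=3010, p(28)=3718, p(29)=4565, p(30)=5604, p(31)=6842, p(32)=8349, p(33)=10143, p(34)=12310, p(35)=14883, p(36)=17977, p(37)=21637, p(38)=26015, p(39)=31185, p(40)=37338, p(41)=44583, p(42)=53174, p(43)=63261, p(44)=75175, p(45)=89134, p(46)=105558, p(47)=124754, p(48)=147273, p(49)=173525, p(50)=204226, p(51)=239943, p(52)=281589, p(53)=329931, p(54)=386155, p(55)=451276, p(56)=526823, p(57)=614154, p(58)=715220, p(59)=831820, p(60)=966467, p(61)=1121505, p(62)=1300156, p(63)=1505499, p(64)=1741630, p(65)=2012558, p(66)=2323520, p(67)=2679689, p(68)=3087735, p(69)=3554345, p(70)=4087968, p(71)=4697205, p(72)=5392783, p(73)=6185689, p(74)=7089500, p(75)=8118264, p(76)=9289091, p(77)=10619863, p(78)=12132164, p(79)=13848650, p(80)=15796476, p(81)=18004327, p(82)=20506255, p(83)=23338469, p(84)=26543660, p(85)=30167357, p(86)=34262962, p(87)=38887673, p(88)=44108109, p(89)=49995925, p(90)=56634173, p(91)=64112359, p(92)=72533807, p(93)=82010177, p(94)=92669720, p(95)=104651419, p(96)=118114304, p(97)=133230930, p(98)=150198136, p(99)=169229875, p(100)=190569292, p(101)=214481126, p(102)=241265379, p(103)=271248950, p(104)=304801365, p(105)=342325709, p(106)=384276336, p(107)=431149389, p(108)=483502844, p(109)=541946240, p(110)=607163746, p(111)=679903203, p(112)=761002156, p(113)=851376628, p(114)=952050665, p(115)=1064144451, p(116)=1188908248, p(117)=1327710076, p(118)=1482074143, p(119)=1653668665, p(120)=1844349560, p(121)=2056148051, p(122)=2291320912, p(123)=2552338241, p(124)=2841940500, p(125)=3163127352, p(126)=3519222692, p(127)=3913864295, p(128)=4351078600, p(129)=4835271870, p(130)=5371315400, p(131)=5964539504, p(132)=6620830889, p(133)=7346629512, p(134)=8149040695, p(135)=9035836076, p(136)=10015581680, p(137)=11097645016, p(138)=12292341831, p(139)=13610949895, p(140)=15065878135, p(141)=16670689208, p(142)=18440293320, p(143)=20390982757, p(144)=22540654445, p(145)=24908858009, p(146)=27517052599, p(147)=30388671978, p(148)=33549419497, p(149)=37027355200, p(150)=40853235313, p(151)=45060624582, p(152)=49686288421, p(153)=54770336324, p(154)=60356673280, p(155)=66493182097, p(156)=73232243759, p(157)=80630964769, p(158)=88751778802, p(159)=97662728555, p(160)=107438159466, p(161)=118159068427, p(162)=129913904637, p(163)=142798995930, p(164)=156919475295, p(165)=172389800255, p(166)=189334822579, p(167)=207890420102, p(168)=228204732751, p(169)=250438925115, p(170)=274768617130, p(171)=301384802048, p(172)=330495499613, p(173)=362326859895, p(174)=397125074750, p(175)=435157697830, p(176)=476715857290, p(177)=522115831195, p(178)=571701605655, p(179)=625846753120, p(180)=684957390936, p(181)=749474411781.
Final step: p(182) = p(181) + p(180) - p(177) - p(175) + p(170) + p(167) - p(160) - p(156) + p(147) + p(142) - p(131) - p(125) + p(112) + p(105) - p(90) - p(82) + p(65) + p(56) - p(37) - p(27) + p(6)
= 749474411781 + 684957390936 - 522115831195 - 435157697830 + 274768617130 + 207890420102 - 107438159466 - 73232243759 + 30388671978 + 18440293320 - 5964539504 - 3163127352 + 761002156 + 342325709 - 56634173 - 20506255 + 2012558 + 526823 - 21637 - 3010 + 11
= 819876908323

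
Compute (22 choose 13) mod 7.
0

Using Lucas' theorem:
Write n=22 and k=13 in base 7:
n in base 7: [3, 1]
k in base 7: [1, 6]
C(22,13) mod 7 = ∏ C(n_i, k_i) mod 7
Digit binomials (mod 7): C(3,1) = 3; C(1,6) = 0 (k_i > n_i)
Product: 3 × 0 = 0 ≡ 0 (mod 7)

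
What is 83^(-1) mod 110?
57

gcd(83, 110) = 1, so the inverse exists.
Extended Euclidean algorithm on (110, 83):
110 = 1 × 83 + 27  ⟹  27 = (1)·110 + (-1)·83
83 = 3 × 27 + 2  ⟹  2 = (-3)·110 + (4)·83
27 = 13 × 2 + 1  ⟹  1 = (40)·110 + (-53)·83
So (-53)·83 ≡ 1 (mod 110), i.e. 83^(-1) ≡ -53 ≡ 57 (mod 110).
Check: 83 × 57 = 4731 ≡ 1 (mod 110)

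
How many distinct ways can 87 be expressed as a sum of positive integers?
38887673

p(n) counts ways to write n as a sum of positive integers (order ignored).
Euler's pentagonal recurrence: p(k) = p(k-1) + p(k-2) - p(k-5) - p(k-7) + p(k-12) + p(k-15) - ... (offsets j(3j∓1)/2, signs ++--, p(0)=1, p(<0)=0).
DP table for k = 0..86: p(0)=1, p(1)=1, p(2)=2, p(3)=3, p(4)=5, p(5)=7, p(6)=11, p(7)=15, p(8)=22, p(9)=30, p(10)=42, p(11)=56, p(12)=77, p(13)=101, p(14)=135, p(15)=176, p(16)=231, p(17)=297, p(18)=385, p(19)=490, p(20)=627, p(21)=792, p(22)=1002, p(23)=1255, p(24)=1575, p(25)=1958, p(26)=2436, p(27)=3010, p(28)=3718, p(29)=4565, p(30)=5604, p(31)=6842, p(32)=8349, p(33)=10143, p(34)=12310, p(35)=14883, p(36)=17977, p(37)=21637, p(38)=26015, p(39)=31185, p(40)=37338, p(41)=44583, p(42)=53174, p(43)=63261, p(44)=75175, p(45)=89134, p(46)=105558, p(47)=124754, p(48)=147273, p(49)=173525, p(50)=204226, p(51)=239943, p(52)=281589, p(53)=329931, p(54)=386155, p(55)=451276, p(56)=526823, p(57)=614154, p(58)=715220, p(59)=831820, p(60)=966467, p(61)=1121505, p(62)=1300156, p(63)=1505499, p(64)=1741630, p(65)=2012558, p(66)=2323520, p(67)=2679689, p(68)=3087735, p(69)=3554345, p(70)=4087968, p(71)=4697205, p(72)=5392783, p(73)=6185689, p(74)=7089500, p(75)=8118264, p(76)=9289091, p(77)=10619863, p(78)=12132164, p(79)=13848650, p(80)=15796476, p(81)=18004327, p(82)=20506255, p(83)=23338469, p(84)=26543660, p(85)=30167357, p(86)=34262962.
Final step: p(87) = p(86) + p(85) - p(82) - p(80) + p(75) + p(72) - p(65) - p(61) + p(52) + p(47) - p(36) - p(30) + p(17) + p(10)
= 34262962 + 30167357 - 20506255 - 15796476 + 8118264 + 5392783 - 2012558 - 1121505 + 281589 + 124754 - 17977 - 5604 + 297 + 42
= 38887673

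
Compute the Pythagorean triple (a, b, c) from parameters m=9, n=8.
(17, 144, 145)

Euclid's formula: a = m² - n², b = 2mn, c = m² + n²
m = 9, n = 8
a = 9² - 8² = 81 - 64 = 17
b = 2 × 9 × 8 = 144
c = 9² + 8² = 81 + 64 = 145
Verification: 17² + 144² = 289 + 20736 = 21025 = 145² ✓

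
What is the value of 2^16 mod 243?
169

Repeated squaring. Binary of 16 = 10000.
2^1 ≡ 2 (mod 243); 2^2 ≡ 4 (mod 243); 2^4 ≡ 16 (mod 243); 2^8 ≡ 13 (mod 243); 2^16 ≡ 169 (mod 243)
2^16 = 2^16 ≡ 169 (mod 243)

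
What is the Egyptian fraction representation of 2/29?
1/15 + 1/435

Greedy algorithm:
2/29: ceiling(29/2) = 15, use 1/15
1/435: ceiling(435/1) = 435, use 1/435
Result: 2/29 = 1/15 + 1/435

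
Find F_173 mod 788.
229

Matrix identity: Q^n = [[F_(n+1), F_n], [F_n, F_(n-1)]] with Q = [[1,1],[1,0]].
n = 173 = 10101101₂. Square-and-multiply, entries mod 788:
Q^1 = [[1,1],[1,0]]
Q^2 = (Q^1)² = [[2,1],[1,1]]
Q^5 = (Q^2)²·Q = [[8,5],[5,3]]
Q^10 = (Q^5)² = [[89,55],[55,34]]
Q^21 = (Q^10)²·Q = [[375,702],[702,461]]
Q^43 = (Q^21)²·Q = [[477,665],[665,600]]
Q^86 = (Q^43)² = [[742,701],[701,41]]
Q^173 = (Q^86)²·Q = [[664,229],[229,435]]
F_173 mod 788 = Q^173[0][1] = 229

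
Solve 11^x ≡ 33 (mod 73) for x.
43

Baby-step giant-step with step n = ⌈√73⌉ = 9.
Baby steps 11^j mod 73 (j:value) for j=0..8: 0:1, 1:11, 2:48, 3:17, 4:41, 5:13, 6:70, 7:40, 8:2.
Giant-step multiplier: 11^(-9) ≡ 11^(72-9) = 11^63 ≡ 10 (mod 73).
Giant steps γ_i = 33·10^i mod 73: γ_0=33, γ_1=38, γ_2=15, γ_3=4, γ_4=40 (in table at j=7).
x = i·n + j = 4·9 + 7 = 43.
Check: 11^43 ≡ 33 (mod 73).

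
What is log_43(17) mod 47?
26

Baby-step giant-step with step n = ⌈√47⌉ = 7.
Baby steps 43^j mod 47 (j:value) for j=0..6: 0:1, 1:43, 2:16, 3:30, 4:21, 5:10, 6:7.
Giant-step multiplier: 43^(-7) ≡ 43^(46-7) = 43^39 ≡ 5 (mod 47).
Giant steps γ_i = 17·5^i mod 47: γ_0=17, γ_1=38, γ_2=2, γ_3=10 (in table at j=5).
x = i·n + j = 3·7 + 5 = 26.
Check: 43^26 ≡ 17 (mod 47).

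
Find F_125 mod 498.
377

Matrix identity: Q^n = [[F_(n+1), F_n], [F_n, F_(n-1)]] with Q = [[1,1],[1,0]].
n = 125 = 1111101₂. Square-and-multiply, entries mod 498:
Q^1 = [[1,1],[1,0]]
Q^3 = (Q^1)²·Q = [[3,2],[2,1]]
Q^7 = (Q^3)²·Q = [[21,13],[13,8]]
Q^15 = (Q^7)²·Q = [[489,112],[112,377]]
Q^31 = (Q^15)²·Q = [[57,175],[175,380]]
Q^62 = (Q^31)² = [[10,281],[281,227]]
Q^125 = (Q^62)²·Q = [[242,377],[377,363]]
F_125 mod 498 = Q^125[0][1] = 377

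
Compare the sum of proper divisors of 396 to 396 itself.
abundant

Proper divisors of 396: sum = 1 + 2 + 3 + 4 + 6 + 9 + 11 + 12 + ... + 66 + 99 + 132 + 198 (17 divisors) = 696
Since 696 > 396, 396 is abundant.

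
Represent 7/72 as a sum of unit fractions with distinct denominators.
1/11 + 1/159 + 1/41976

Greedy algorithm:
7/72: ceiling(72/7) = 11, use 1/11
5/792: ceiling(792/5) = 159, use 1/159
1/41976: ceiling(41976/1) = 41976, use 1/41976
Result: 7/72 = 1/11 + 1/159 + 1/41976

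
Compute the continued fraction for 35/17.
[2; 17]

Euclidean algorithm steps:
35 = 2 × 17 + 1
17 = 17 × 1 + 0
Continued fraction: [2; 17]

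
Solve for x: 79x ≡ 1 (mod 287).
109

gcd(79, 287) = 1, so the inverse exists.
Extended Euclidean algorithm on (287, 79):
287 = 3 × 79 + 50  ⟹  50 = (1)·287 + (-3)·79
79 = 1 × 50 + 29  ⟹  29 = (-1)·287 + (4)·79
50 = 1 × 29 + 21  ⟹  21 = (2)·287 + (-7)·79
29 = 1 × 21 + 8  ⟹  8 = (-3)·287 + (11)·79
21 = 2 × 8 + 5  ⟹  5 = (8)·287 + (-29)·79
8 = 1 × 5 + 3  ⟹  3 = (-11)·287 + (40)·79
5 = 1 × 3 + 2  ⟹  2 = (19)·287 + (-69)·79
3 = 1 × 2 + 1  ⟹  1 = (-30)·287 + (109)·79
So (109)·79 ≡ 1 (mod 287), i.e. 79^(-1) ≡ 109 (mod 287).
Check: 79 × 109 = 8611 ≡ 1 (mod 287)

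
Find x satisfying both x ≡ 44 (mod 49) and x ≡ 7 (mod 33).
436

Using Chinese Remainder Theorem:
M = 49 × 33 = 1617
M1 = 33, M2 = 49
y1 = 33^(-1) mod 49 = 3
y2 = 49^(-1) mod 33 = 31
x = (44×33×3 + 7×49×31) mod 1617 = 436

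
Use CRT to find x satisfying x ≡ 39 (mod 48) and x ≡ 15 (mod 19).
471

Using Chinese Remainder Theorem:
M = 48 × 19 = 912
M1 = 19, M2 = 48
y1 = 19^(-1) mod 48 = 43
y2 = 48^(-1) mod 19 = 2
x = (39×19×43 + 15×48×2) mod 912 = 471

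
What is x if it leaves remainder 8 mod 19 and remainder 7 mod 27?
331

Using Chinese Remainder Theorem:
M = 19 × 27 = 513
M1 = 27, M2 = 19
y1 = 27^(-1) mod 19 = 12
y2 = 19^(-1) mod 27 = 10
x = (8×27×12 + 7×19×10) mod 513 = 331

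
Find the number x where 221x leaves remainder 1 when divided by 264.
221

gcd(221, 264) = 1, so the inverse exists.
Extended Euclidean algorithm on (264, 221):
264 = 1 × 221 + 43  ⟹  43 = (1)·264 + (-1)·221
221 = 5 × 43 + 6  ⟹  6 = (-5)·264 + (6)·221
43 = 7 × 6 + 1  ⟹  1 = (36)·264 + (-43)·221
So (-43)·221 ≡ 1 (mod 264), i.e. 221^(-1) ≡ -43 ≡ 221 (mod 264).
Check: 221 × 221 = 48841 ≡ 1 (mod 264)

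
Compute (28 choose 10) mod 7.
0

Using Lucas' theorem:
Write n=28 and k=10 in base 7:
n in base 7: [4, 0]
k in base 7: [1, 3]
C(28,10) mod 7 = ∏ C(n_i, k_i) mod 7
Digit binomials (mod 7): C(4,1) = 4; C(0,3) = 0 (k_i > n_i)
Product: 4 × 0 = 0 ≡ 0 (mod 7)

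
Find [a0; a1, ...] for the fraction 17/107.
[0; 6, 3, 2, 2]

Euclidean algorithm steps:
17 = 0 × 107 + 17
107 = 6 × 17 + 5
17 = 3 × 5 + 2
5 = 2 × 2 + 1
2 = 2 × 1 + 0
Continued fraction: [0; 6, 3, 2, 2]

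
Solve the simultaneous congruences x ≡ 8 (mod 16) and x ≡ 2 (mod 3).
8

Using Chinese Remainder Theorem:
M = 16 × 3 = 48
M1 = 3, M2 = 16
y1 = 3^(-1) mod 16 = 11
y2 = 16^(-1) mod 3 = 1
x = (8×3×11 + 2×16×1) mod 48 = 8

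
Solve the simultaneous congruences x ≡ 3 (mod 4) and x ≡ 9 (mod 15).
39

Using Chinese Remainder Theorem:
M = 4 × 15 = 60
M1 = 15, M2 = 4
y1 = 15^(-1) mod 4 = 3
y2 = 4^(-1) mod 15 = 4
x = (3×15×3 + 9×4×4) mod 60 = 39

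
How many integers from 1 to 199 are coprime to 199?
198

199 = 199
φ(n) = n × ∏(1 - 1/p) for each prime p dividing n
φ(199) = 199 × (1 - 1/199) = 198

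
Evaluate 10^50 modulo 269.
202

Repeated squaring. Binary of 50 = 110010.
10^1 ≡ 10 (mod 269); 10^2 ≡ 100 (mod 269); 10^4 ≡ 47 (mod 269); 10^8 ≡ 57 (mod 269); 10^16 ≡ 21 (mod 269); 10^32 ≡ 172 (mod 269)
10^50 = 10^2 × 10^16 × 10^32 ≡ 202 (mod 269)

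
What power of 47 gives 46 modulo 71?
49

Baby-step giant-step with step n = ⌈√71⌉ = 9.
Baby steps 47^j mod 71 (j:value) for j=0..8: 0:1, 1:47, 2:8, 3:21, 4:64, 5:26, 6:15, 7:66, 8:49.
Giant-step multiplier: 47^(-9) ≡ 47^(70-9) = 47^61 ≡ 55 (mod 71).
Giant steps γ_i = 46·55^i mod 71: γ_0=46, γ_1=45, γ_2=61, γ_3=18, γ_4=67, γ_5=64 (in table at j=4).
x = i·n + j = 5·9 + 4 = 49.
Check: 47^49 ≡ 46 (mod 71).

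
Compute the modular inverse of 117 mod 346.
139

gcd(117, 346) = 1, so the inverse exists.
Extended Euclidean algorithm on (346, 117):
346 = 2 × 117 + 112  ⟹  112 = (1)·346 + (-2)·117
117 = 1 × 112 + 5  ⟹  5 = (-1)·346 + (3)·117
112 = 22 × 5 + 2  ⟹  2 = (23)·346 + (-68)·117
5 = 2 × 2 + 1  ⟹  1 = (-47)·346 + (139)·117
So (139)·117 ≡ 1 (mod 346), i.e. 117^(-1) ≡ 139 (mod 346).
Check: 117 × 139 = 16263 ≡ 1 (mod 346)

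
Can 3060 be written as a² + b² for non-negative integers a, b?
12² + 54² (a=12, b=54)

Factorization: 3060 = 2^2 × 3^2 × 5 × 17
By Fermat: n is sum of two squares iff every prime p ≡ 3 (mod 4) appears to even power.
All primes ≡ 3 (mod 4) appear to even power.
Search a = 0, 1, 2, … for 3060 - a² a perfect square: first hit at a = 12: 3060 - 144 = 2916 = 54².
3060 = 12² + 54² = 144 + 2916 ✓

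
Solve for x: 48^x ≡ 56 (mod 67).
62

Baby-step giant-step with step n = ⌈√67⌉ = 9.
Baby steps 48^j mod 67 (j:value) for j=0..8: 0:1, 1:48, 2:26, 3:42, 4:6, 5:20, 6:22, 7:51, 8:36.
Giant-step multiplier: 48^(-9) ≡ 48^(66-9) = 48^57 ≡ 43 (mod 67).
Giant steps γ_i = 56·43^i mod 67: γ_0=56, γ_1=63, γ_2=29, γ_3=41, γ_4=21, γ_5=32, γ_6=36 (in table at j=8).
x = i·n + j = 6·9 + 8 = 62.
Check: 48^62 ≡ 56 (mod 67).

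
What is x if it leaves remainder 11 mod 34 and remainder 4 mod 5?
79

Using Chinese Remainder Theorem:
M = 34 × 5 = 170
M1 = 5, M2 = 34
y1 = 5^(-1) mod 34 = 7
y2 = 34^(-1) mod 5 = 4
x = (11×5×7 + 4×34×4) mod 170 = 79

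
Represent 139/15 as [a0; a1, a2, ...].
[9; 3, 1, 3]

Euclidean algorithm steps:
139 = 9 × 15 + 4
15 = 3 × 4 + 3
4 = 1 × 3 + 1
3 = 3 × 1 + 0
Continued fraction: [9; 3, 1, 3]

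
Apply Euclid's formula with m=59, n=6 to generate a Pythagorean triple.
(3445, 708, 3517)

Euclid's formula: a = m² - n², b = 2mn, c = m² + n²
m = 59, n = 6
a = 59² - 6² = 3481 - 36 = 3445
b = 2 × 59 × 6 = 708
c = 59² + 6² = 3481 + 36 = 3517
Verification: 3445² + 708² = 11868025 + 501264 = 12369289 = 3517² ✓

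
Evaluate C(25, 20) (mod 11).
0

Using Lucas' theorem:
Write n=25 and k=20 in base 11:
n in base 11: [2, 3]
k in base 11: [1, 9]
C(25,20) mod 11 = ∏ C(n_i, k_i) mod 11
Digit binomials (mod 11): C(2,1) = 2; C(3,9) = 0 (k_i > n_i)
Product: 2 × 0 = 0 ≡ 0 (mod 11)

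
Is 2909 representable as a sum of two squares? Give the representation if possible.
10² + 53² (a=10, b=53)

Factorization: 2909 = 2909
By Fermat: n is sum of two squares iff every prime p ≡ 3 (mod 4) appears to even power.
All primes ≡ 3 (mod 4) appear to even power.
Search a = 0, 1, 2, … for 2909 - a² a perfect square: first hit at a = 10: 2909 - 100 = 2809 = 53².
2909 = 10² + 53² = 100 + 2809 ✓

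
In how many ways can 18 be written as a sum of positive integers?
385

p(n) counts ways to write n as a sum of positive integers (order ignored).
Euler's pentagonal recurrence: p(k) = p(k-1) + p(k-2) - p(k-5) - p(k-7) + p(k-12) + p(k-15) - ... (offsets j(3j∓1)/2, signs ++--, p(0)=1, p(<0)=0).
DP table for k = 0..17: p(0)=1, p(1)=1, p(2)=2, p(3)=3, p(4)=5, p(5)=7, p(6)=11, p(7)=15, p(8)=22, p(9)=30, p(10)=42, p(11)=56, p(12)=77, p(13)=101, p(14)=135, p(15)=176, p(16)=231, p(17)=297.
Final step: p(18) = p(17) + p(16) - p(13) - p(11) + p(6) + p(3)
= 297 + 231 - 101 - 56 + 11 + 3
= 385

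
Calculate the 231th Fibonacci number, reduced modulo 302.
104

Matrix identity: Q^n = [[F_(n+1), F_n], [F_n, F_(n-1)]] with Q = [[1,1],[1,0]].
n = 231 = 11100111₂. Square-and-multiply, entries mod 302:
Q^1 = [[1,1],[1,0]]
Q^3 = (Q^1)²·Q = [[3,2],[2,1]]
Q^7 = (Q^3)²·Q = [[21,13],[13,8]]
Q^14 = (Q^7)² = [[6,75],[75,233]]
Q^28 = (Q^14)² = [[225,107],[107,118]]
Q^57 = (Q^28)²·Q = [[21,164],[164,159]]
Q^115 = (Q^57)²·Q = [[81,157],[157,226]]
Q^231 = (Q^115)²·Q = [[285,104],[104,181]]
F_231 mod 302 = Q^231[0][1] = 104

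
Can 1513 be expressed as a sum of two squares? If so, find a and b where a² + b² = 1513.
12² + 37² (a=12, b=37)

Factorization: 1513 = 17 × 89
By Fermat: n is sum of two squares iff every prime p ≡ 3 (mod 4) appears to even power.
All primes ≡ 3 (mod 4) appear to even power.
Search a = 0, 1, 2, … for 1513 - a² a perfect square: first hit at a = 12: 1513 - 144 = 1369 = 37².
1513 = 12² + 37² = 144 + 1369 ✓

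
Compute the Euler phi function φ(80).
32

80 = 2^4 × 5
φ(n) = n × ∏(1 - 1/p) for each prime p dividing n
φ(80) = 80 × (1 - 1/2) × (1 - 1/5) = 32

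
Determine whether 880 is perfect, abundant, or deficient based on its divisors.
abundant

Proper divisors of 880: sum = 1 + 2 + 4 + 5 + 8 + 10 + 11 + 16 + ... + 110 + 176 + 220 + 440 (19 divisors) = 1352
Since 1352 > 880, 880 is abundant.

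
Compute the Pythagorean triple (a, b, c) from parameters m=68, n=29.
(3783, 3944, 5465)

Euclid's formula: a = m² - n², b = 2mn, c = m² + n²
m = 68, n = 29
a = 68² - 29² = 4624 - 841 = 3783
b = 2 × 68 × 29 = 3944
c = 68² + 29² = 4624 + 841 = 5465
Verification: 3783² + 3944² = 14311089 + 15555136 = 29866225 = 5465² ✓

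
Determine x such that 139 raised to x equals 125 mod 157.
33

Baby-step giant-step with step n = ⌈√157⌉ = 13.
Baby steps 139^j mod 157 (j:value) for j=0..12: 0:1, 1:139, 2:10, 3:134, 4:100, 5:84, 6:58, 7:55, 8:109, 9:79, 10:148, 11:5, 12:67.
Giant-step multiplier: 139^(-13) ≡ 139^(156-13) = 139^143 ≡ 22 (mod 157).
Giant steps γ_i = 125·22^i mod 157: γ_0=125, γ_1=81, γ_2=55 (in table at j=7).
x = i·n + j = 2·13 + 7 = 33.
Check: 139^33 ≡ 125 (mod 157).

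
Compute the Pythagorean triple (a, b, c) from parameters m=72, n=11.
(5063, 1584, 5305)

Euclid's formula: a = m² - n², b = 2mn, c = m² + n²
m = 72, n = 11
a = 72² - 11² = 5184 - 121 = 5063
b = 2 × 72 × 11 = 1584
c = 72² + 11² = 5184 + 121 = 5305
Verification: 5063² + 1584² = 25633969 + 2509056 = 28143025 = 5305² ✓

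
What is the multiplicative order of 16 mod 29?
7

29 is prime, so ord(16) divides φ(29) = 28.
Divisors of 28: 1, 2, 4, 7, 14, 28.
Repeated squaring: 16^1 ≡ 16, 16^2 ≡ 24, 16^4 ≡ 25, 16^8 ≡ 16, 16^16 ≡ 24 (mod 29).
Test 16^d mod 29 for each divisor d in increasing order:
16^1 ≡ 16
16^2 ≡ 24
16^4 ≡ 25
16^7 = 16^4·16^2·16^1 ≡ 1  ← first divisor giving 1
The order is 7.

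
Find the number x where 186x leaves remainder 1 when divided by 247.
166

gcd(186, 247) = 1, so the inverse exists.
Extended Euclidean algorithm on (247, 186):
247 = 1 × 186 + 61  ⟹  61 = (1)·247 + (-1)·186
186 = 3 × 61 + 3  ⟹  3 = (-3)·247 + (4)·186
61 = 20 × 3 + 1  ⟹  1 = (61)·247 + (-81)·186
So (-81)·186 ≡ 1 (mod 247), i.e. 186^(-1) ≡ -81 ≡ 166 (mod 247).
Check: 186 × 166 = 30876 ≡ 1 (mod 247)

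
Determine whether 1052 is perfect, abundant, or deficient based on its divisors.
deficient

Proper divisors of 1052: sum = 1 + 2 + 4 + 263 + 526 = 796
Since 796 < 1052, 1052 is deficient.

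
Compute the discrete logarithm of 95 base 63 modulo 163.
136

Baby-step giant-step with step n = ⌈√163⌉ = 13.
Baby steps 63^j mod 163 (j:value) for j=0..12: 0:1, 1:63, 2:57, 3:5, 4:152, 5:122, 6:25, 7:108, 8:121, 9:125, 10:51, 11:116, 12:136.
Giant-step multiplier: 63^(-13) ≡ 63^(162-13) = 63^149 ≡ 101 (mod 163).
Giant steps γ_i = 95·101^i mod 163: γ_0=95, γ_1=141, γ_2=60, γ_3=29, γ_4=158, γ_5=147, γ_6=14, γ_7=110, γ_8=26, γ_9=18, γ_10=25 (in table at j=6).
x = i·n + j = 10·13 + 6 = 136.
Check: 63^136 ≡ 95 (mod 163).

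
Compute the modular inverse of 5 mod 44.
9

gcd(5, 44) = 1, so the inverse exists.
Extended Euclidean algorithm on (44, 5):
44 = 8 × 5 + 4  ⟹  4 = (1)·44 + (-8)·5
5 = 1 × 4 + 1  ⟹  1 = (-1)·44 + (9)·5
So (9)·5 ≡ 1 (mod 44), i.e. 5^(-1) ≡ 9 (mod 44).
Check: 5 × 9 = 45 ≡ 1 (mod 44)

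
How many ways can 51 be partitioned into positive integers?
239943

p(n) counts ways to write n as a sum of positive integers (order ignored).
Euler's pentagonal recurrence: p(k) = p(k-1) + p(k-2) - p(k-5) - p(k-7) + p(k-12) + p(k-15) - ... (offsets j(3j∓1)/2, signs ++--, p(0)=1, p(<0)=0).
DP table for k = 0..50: p(0)=1, p(1)=1, p(2)=2, p(3)=3, p(4)=5, p(5)=7, p(6)=11, p(7)=15, p(8)=22, p(9)=30, p(10)=42, p(11)=56, p(12)=77, p(13)=101, p(14)=135, p(15)=176, p(16)=231, p(17)=297, p(18)=385, p(19)=490, p(20)=627, p(21)=792, p(22)=1002, p(23)=1255, p(24)=1575, p(25)=1958, p(26)=2436, p(27)=3010, p(28)=3718, p(29)=4565, p(30)=5604, p(31)=6842, p(32)=8349, p(33)=10143, p(34)=12310, p(35)=14883, p(36)=17977, p(37)=21637, p(38)=26015, p(39)=31185, p(40)=37338, p(41)=44583, p(42)=53174, p(43)=63261, p(44)=75175, p(45)=89134, p(46)=105558, p(47)=124754, p(48)=147273, p(49)=173525, p(50)=204226.
Final step: p(51) = p(50) + p(49) - p(46) - p(44) + p(39) + p(36) - p(29) - p(25) + p(16) + p(11) - p(0)
= 204226 + 173525 - 105558 - 75175 + 31185 + 17977 - 4565 - 1958 + 231 + 56 - 1
= 239943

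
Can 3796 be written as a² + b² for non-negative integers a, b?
14² + 60² (a=14, b=60)

Factorization: 3796 = 2^2 × 13 × 73
By Fermat: n is sum of two squares iff every prime p ≡ 3 (mod 4) appears to even power.
All primes ≡ 3 (mod 4) appear to even power.
Search a = 0, 1, 2, … for 3796 - a² a perfect square: first hit at a = 14: 3796 - 196 = 3600 = 60².
3796 = 14² + 60² = 196 + 3600 ✓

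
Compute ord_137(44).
68

137 is prime, so ord(44) divides φ(137) = 136.
Divisors of 136: 1, 2, 4, 8, 17, 34, 68, 136.
Repeated squaring: 44^1 ≡ 44, 44^2 ≡ 18, 44^4 ≡ 50, 44^8 ≡ 34, 44^16 ≡ 60, 44^32 ≡ 38, 44^64 ≡ 74, 44^128 ≡ 133 (mod 137).
Test 44^d mod 137 for each divisor d in increasing order:
44^1 ≡ 44
44^2 ≡ 18
44^4 ≡ 50
44^8 ≡ 34
44^17 = 44^16·44^1 ≡ 37
44^34 = 44^32·44^2 ≡ 136
44^68 = 44^64·44^4 ≡ 1  ← first divisor giving 1
The order is 68.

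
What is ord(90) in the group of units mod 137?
136

137 is prime, so ord(90) divides φ(137) = 136.
Divisors of 136: 1, 2, 4, 8, 17, 34, 68, 136.
Repeated squaring: 90^1 ≡ 90, 90^2 ≡ 17, 90^4 ≡ 15, 90^8 ≡ 88, 90^16 ≡ 72, 90^32 ≡ 115, 90^64 ≡ 73, 90^128 ≡ 123 (mod 137).
Test 90^d mod 137 for each divisor d in increasing order:
90^1 ≡ 90
90^2 ≡ 17
90^4 ≡ 15
90^8 ≡ 88
90^17 = 90^16·90^1 ≡ 41
90^34 = 90^32·90^2 ≡ 37
90^68 = 90^64·90^4 ≡ 136
90^136 = 90^128·90^8 ≡ 1  ← first divisor giving 1
The order is 136.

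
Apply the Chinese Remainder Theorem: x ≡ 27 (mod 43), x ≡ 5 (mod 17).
328

Using Chinese Remainder Theorem:
M = 43 × 17 = 731
M1 = 17, M2 = 43
y1 = 17^(-1) mod 43 = 38
y2 = 43^(-1) mod 17 = 2
x = (27×17×38 + 5×43×2) mod 731 = 328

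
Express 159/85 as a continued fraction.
[1; 1, 6, 1, 2, 1, 2]

Euclidean algorithm steps:
159 = 1 × 85 + 74
85 = 1 × 74 + 11
74 = 6 × 11 + 8
11 = 1 × 8 + 3
8 = 2 × 3 + 2
3 = 1 × 2 + 1
2 = 2 × 1 + 0
Continued fraction: [1; 1, 6, 1, 2, 1, 2]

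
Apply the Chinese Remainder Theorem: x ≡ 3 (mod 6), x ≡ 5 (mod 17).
39

Using Chinese Remainder Theorem:
M = 6 × 17 = 102
M1 = 17, M2 = 6
y1 = 17^(-1) mod 6 = 5
y2 = 6^(-1) mod 17 = 3
x = (3×17×5 + 5×6×3) mod 102 = 39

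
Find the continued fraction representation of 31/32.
[0; 1, 31]

Euclidean algorithm steps:
31 = 0 × 32 + 31
32 = 1 × 31 + 1
31 = 31 × 1 + 0
Continued fraction: [0; 1, 31]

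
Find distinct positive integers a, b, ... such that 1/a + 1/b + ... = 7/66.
1/10 + 1/165

Greedy algorithm:
7/66: ceiling(66/7) = 10, use 1/10
1/165: ceiling(165/1) = 165, use 1/165
Result: 7/66 = 1/10 + 1/165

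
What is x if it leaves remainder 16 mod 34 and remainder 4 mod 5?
84

Using Chinese Remainder Theorem:
M = 34 × 5 = 170
M1 = 5, M2 = 34
y1 = 5^(-1) mod 34 = 7
y2 = 34^(-1) mod 5 = 4
x = (16×5×7 + 4×34×4) mod 170 = 84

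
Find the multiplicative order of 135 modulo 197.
49

197 is prime, so ord(135) divides φ(197) = 196.
Divisors of 196: 1, 2, 4, 7, 14, 28, 49, 98, 196.
Repeated squaring: 135^1 ≡ 135, 135^2 ≡ 101, 135^4 ≡ 154, 135^8 ≡ 76, 135^16 ≡ 63, 135^32 ≡ 29, 135^64 ≡ 53, 135^128 ≡ 51 (mod 197).
Test 135^d mod 197 for each divisor d in increasing order:
135^1 ≡ 135
135^2 ≡ 101
135^4 ≡ 154
135^7 = 135^4·135^2·135^1 ≡ 164
135^14 = 135^8·135^4·135^2 ≡ 104
135^28 = 135^16·135^8·135^4 ≡ 178
135^49 = 135^32·135^16·135^1 ≡ 1  ← first divisor giving 1
The order is 49.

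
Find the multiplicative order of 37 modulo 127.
9

127 is prime, so ord(37) divides φ(127) = 126.
Divisors of 126: 1, 2, 3, 6, 7, 9, 14, 18, 21, 42, 63, 126.
Repeated squaring: 37^1 ≡ 37, 37^2 ≡ 99, 37^4 ≡ 22, 37^8 ≡ 103, 37^16 ≡ 68, 37^32 ≡ 52, 37^64 ≡ 37 (mod 127).
Test 37^d mod 127 for each divisor d in increasing order:
37^1 ≡ 37
37^2 ≡ 99
37^3 = 37^2·37^1 ≡ 107
37^6 = 37^4·37^2 ≡ 19
37^7 = 37^4·37^2·37^1 ≡ 68
37^9 = 37^8·37^1 ≡ 1  ← first divisor giving 1
The order is 9.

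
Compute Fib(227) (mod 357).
191

Matrix identity: Q^n = [[F_(n+1), F_n], [F_n, F_(n-1)]] with Q = [[1,1],[1,0]].
n = 227 = 11100011₂. Square-and-multiply, entries mod 357:
Q^1 = [[1,1],[1,0]]
Q^3 = (Q^1)²·Q = [[3,2],[2,1]]
Q^7 = (Q^3)²·Q = [[21,13],[13,8]]
Q^14 = (Q^7)² = [[253,20],[20,233]]
Q^28 = (Q^14)² = [[149,81],[81,68]]
Q^56 = (Q^28)² = [[202,84],[84,118]]
Q^113 = (Q^56)²·Q = [[127,22],[22,105]]
Q^227 = (Q^113)²·Q = [[297,191],[191,106]]
F_227 mod 357 = Q^227[0][1] = 191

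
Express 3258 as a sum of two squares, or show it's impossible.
3² + 57² (a=3, b=57)

Factorization: 3258 = 2 × 3^2 × 181
By Fermat: n is sum of two squares iff every prime p ≡ 3 (mod 4) appears to even power.
All primes ≡ 3 (mod 4) appear to even power.
Search a = 0, 1, 2, … for 3258 - a² a perfect square: first hit at a = 3: 3258 - 9 = 3249 = 57².
3258 = 3² + 57² = 9 + 3249 ✓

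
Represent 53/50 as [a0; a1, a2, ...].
[1; 16, 1, 2]

Euclidean algorithm steps:
53 = 1 × 50 + 3
50 = 16 × 3 + 2
3 = 1 × 2 + 1
2 = 2 × 1 + 0
Continued fraction: [1; 16, 1, 2]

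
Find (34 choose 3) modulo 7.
6

Using Lucas' theorem:
Write n=34 and k=3 in base 7:
n in base 7: [4, 6]
k in base 7: [0, 3]
C(34,3) mod 7 = ∏ C(n_i, k_i) mod 7
Digit binomials (mod 7): C(4,0) = 1; C(6,3) = 20 ≡ 6
Product: 1 × 6 = 6 ≡ 6 (mod 7)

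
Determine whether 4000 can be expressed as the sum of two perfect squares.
20² + 60² (a=20, b=60)

Factorization: 4000 = 2^5 × 5^3
By Fermat: n is sum of two squares iff every prime p ≡ 3 (mod 4) appears to even power.
All primes ≡ 3 (mod 4) appear to even power.
Search a = 0, 1, 2, … for 4000 - a² a perfect square: first hit at a = 20: 4000 - 400 = 3600 = 60².
4000 = 20² + 60² = 400 + 3600 ✓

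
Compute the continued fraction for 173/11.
[15; 1, 2, 1, 2]

Euclidean algorithm steps:
173 = 15 × 11 + 8
11 = 1 × 8 + 3
8 = 2 × 3 + 2
3 = 1 × 2 + 1
2 = 2 × 1 + 0
Continued fraction: [15; 1, 2, 1, 2]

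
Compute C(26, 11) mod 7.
1

Using Lucas' theorem:
Write n=26 and k=11 in base 7:
n in base 7: [3, 5]
k in base 7: [1, 4]
C(26,11) mod 7 = ∏ C(n_i, k_i) mod 7
Digit binomials (mod 7): C(3,1) = 3; C(5,4) = 5
Product: 3 × 5 = 15 ≡ 1 (mod 7)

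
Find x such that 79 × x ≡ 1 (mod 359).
50

gcd(79, 359) = 1, so the inverse exists.
Extended Euclidean algorithm on (359, 79):
359 = 4 × 79 + 43  ⟹  43 = (1)·359 + (-4)·79
79 = 1 × 43 + 36  ⟹  36 = (-1)·359 + (5)·79
43 = 1 × 36 + 7  ⟹  7 = (2)·359 + (-9)·79
36 = 5 × 7 + 1  ⟹  1 = (-11)·359 + (50)·79
So (50)·79 ≡ 1 (mod 359), i.e. 79^(-1) ≡ 50 (mod 359).
Check: 79 × 50 = 3950 ≡ 1 (mod 359)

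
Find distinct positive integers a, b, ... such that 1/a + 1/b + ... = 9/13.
1/2 + 1/6 + 1/39

Greedy algorithm:
9/13: ceiling(13/9) = 2, use 1/2
5/26: ceiling(26/5) = 6, use 1/6
1/39: ceiling(39/1) = 39, use 1/39
Result: 9/13 = 1/2 + 1/6 + 1/39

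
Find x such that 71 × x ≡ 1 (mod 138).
35

gcd(71, 138) = 1, so the inverse exists.
Extended Euclidean algorithm on (138, 71):
138 = 1 × 71 + 67  ⟹  67 = (1)·138 + (-1)·71
71 = 1 × 67 + 4  ⟹  4 = (-1)·138 + (2)·71
67 = 16 × 4 + 3  ⟹  3 = (17)·138 + (-33)·71
4 = 1 × 3 + 1  ⟹  1 = (-18)·138 + (35)·71
So (35)·71 ≡ 1 (mod 138), i.e. 71^(-1) ≡ 35 (mod 138).
Check: 71 × 35 = 2485 ≡ 1 (mod 138)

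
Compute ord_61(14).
6

61 is prime, so ord(14) divides φ(61) = 60.
Divisors of 60: 1, 2, 3, 4, 5, 6, 10, 12, 15, 20, 30, 60.
Repeated squaring: 14^1 ≡ 14, 14^2 ≡ 13, 14^4 ≡ 47, 14^8 ≡ 13, 14^16 ≡ 47, 14^32 ≡ 13 (mod 61).
Test 14^d mod 61 for each divisor d in increasing order:
14^1 ≡ 14
14^2 ≡ 13
14^3 = 14^2·14^1 ≡ 60
14^4 ≡ 47
14^5 = 14^4·14^1 ≡ 48
14^6 = 14^4·14^2 ≡ 1  ← first divisor giving 1
The order is 6.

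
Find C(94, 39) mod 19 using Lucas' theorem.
13

Using Lucas' theorem:
Write n=94 and k=39 in base 19:
n in base 19: [4, 18]
k in base 19: [2, 1]
C(94,39) mod 19 = ∏ C(n_i, k_i) mod 19
Digit binomials (mod 19): C(4,2) = 6; C(18,1) = 18
Product: 6 × 18 = 108 ≡ 13 (mod 19)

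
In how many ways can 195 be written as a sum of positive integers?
2580840212973

p(n) counts ways to write n as a sum of positive integers (order ignored).
Euler's pentagonal recurrence: p(k) = p(k-1) + p(k-2) - p(k-5) - p(k-7) + p(k-12) + p(k-15) - ... (offsets j(3j∓1)/2, signs ++--, p(0)=1, p(<0)=0).
DP table for k = 0..194: p(0)=1, p(1)=1, p(2)=2, p(3)=3, p(4)=5, p(5)=7, p(6)=11, p(7)=15, p(8)=22, p(9)=30, p(10)=42, p(11)=56, p(12)=77, p(13)=101, p(14)=135, p(15)=176, p(16)=231, p(17)=297, p(18)=385, p(19)=490, p(20)=627, p(21)=792, p(22)=1002, p(23)=1255, p(24)=1575, p(25)=1958, p(26)=2436, p(27)=3010, p(28)=3718, p(29)=4565, p(30)=5604, p(31)=6842, p(32)=8349, p(33)=10143, p(34)=12310, p(35)=14883, p(36)=17977, p(37)=21637, p(38)=26015, p(39)=31185, p(40)=37338, p(41)=44583, p(42)=53174, p(43)=63261, p(44)=75175, p(45)=89134, p(46)=105558, p(47)=124754, p(48)=147273, p(49)=173525, p(50)=204226, p(51)=239943, p(52)=281589, p(53)=329931, p(54)=386155, p(55)=451276, p(56)=526823, p(57)=614154, p(58)=715220, p(59)=831820, p(60)=966467, p(61)=1121505, p(62)=1300156, p(63)=1505499, p(64)=1741630, p(65)=2012558, p(66)=2323520, p(67)=2679689, p(68)=3087735, p(69)=3554345, p(70)=4087968, p(71)=4697205, p(72)=5392783, p(73)=6185689, p(74)=7089500, p(75)=8118264, p(76)=9289091, p(77)=10619863, p(78)=12132164, p(79)=13848650, p(80)=15796476, p(81)=18004327, p(82)=20506255, p(83)=23338469, p(84)=26543660, p(85)=30167357, p(86)=34262962, p(87)=38887673, p(88)=44108109, p(89)=49995925, p(90)=56634173, p(91)=64112359, p(92)=72533807, p(93)=82010177, p(94)=92669720, p(95)=104651419, p(96)=118114304, p(97)=133230930, p(98)=150198136, p(99)=169229875, p(100)=190569292, p(101)=214481126, p(102)=241265379, p(103)=271248950, p(104)=304801365, p(105)=342325709, p(106)=384276336, p(107)=431149389, p(108)=483502844, p(109)=541946240, p(110)=607163746, p(111)=679903203, p(112)=761002156, p(113)=851376628, p(114)=952050665, p(115)=1064144451, p(116)=1188908248, p(117)=1327710076, p(118)=1482074143, p(119)=1653668665, p(120)=1844349560, p(121)=2056148051, p(122)=2291320912, p(123)=2552338241, p(124)=2841940500, p(125)=3163127352, p(126)=3519222692, p(127)=3913864295, p(128)=4351078600, p(129)=4835271870, p(130)=5371315400, p(131)=5964539504, p(132)=6620830889, p(133)=7346629512, p(134)=8149040695, p(135)=9035836076, p(136)=10015581680, p(137)=11097645016, p(138)=12292341831, p(139)=13610949895, p(140)=15065878135, p(141)=16670689208, p(142)=18440293320, p(143)=20390982757, p(144)=22540654445, p(145)=24908858009, p(146)=27517052599, p(147)=30388671978, p(148)=33549419497, p(149)=37027355200, p(150)=40853235313, p(151)=45060624582, p(152)=49686288421, p(153)=54770336324, p(154)=60356673280, p(155)=66493182097, p(156)=73232243759, p(157)=80630964769, p(158)=88751778802, p(159)=97662728555, p(160)=107438159466, p(161)=118159068427, p(162)=129913904637, p(163)=142798995930, p(164)=156919475295, p(165)=172389800255, p(166)=189334822579, p(167)=207890420102, p(168)=228204732751, p(169)=250438925115, p(170)=274768617130, p(171)=301384802048, p(172)=330495499613, p(173)=362326859895, p(174)=397125074750, p(175)=435157697830, p(176)=476715857290, p(177)=522115831195, p(178)=571701605655, p(179)=625846753120, p(180)=684957390936, p(181)=749474411781, p(182)=819876908323, p(183)=896684817527, p(184)=980462880430, p(185)=1071823774337, p(186)=1171432692373, p(187)=1280011042268, p(188)=1398341745571, p(189)=1527273599625, p(190)=1667727404093, p(191)=1820701100652, p(192)=1987276856363, p(193)=2168627105469, p(194)=2366022741845.
Final step: p(195) = p(194) + p(193) - p(190) - p(188) + p(183) + p(180) - p(173) - p(169) + p(160) + p(155) - p(144) - p(138) + p(125) + p(118) - p(103) - p(95) + p(78) + p(69) - p(50) - p(40) + p(19) + p(8)
= 2366022741845 + 2168627105469 - 1667727404093 - 1398341745571 + 896684817527 + 684957390936 - 362326859895 - 250438925115 + 107438159466 + 66493182097 - 22540654445 - 12292341831 + 3163127352 + 1482074143 - 271248950 - 104651419 + 12132164 + 3554345 - 204226 - 37338 + 490 + 22
= 2580840212973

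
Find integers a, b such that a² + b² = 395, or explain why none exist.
Not possible

Factorization: 395 = 5 × 79
By Fermat: n is sum of two squares iff every prime p ≡ 3 (mod 4) appears to even power.
Prime(s) ≡ 3 (mod 4) with odd exponent: [(79, 1)]
Therefore 395 cannot be expressed as a² + b².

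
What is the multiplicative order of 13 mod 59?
58

59 is prime, so ord(13) divides φ(59) = 58.
Divisors of 58: 1, 2, 29, 58.
Repeated squaring: 13^1 ≡ 13, 13^2 ≡ 51, 13^4 ≡ 5, 13^8 ≡ 25, 13^16 ≡ 35, 13^32 ≡ 45 (mod 59).
Test 13^d mod 59 for each divisor d in increasing order:
13^1 ≡ 13
13^2 ≡ 51
13^29 = 13^16·13^8·13^4·13^1 ≡ 58
13^58 = 13^32·13^16·13^8·13^2 ≡ 1  ← first divisor giving 1
The order is 58.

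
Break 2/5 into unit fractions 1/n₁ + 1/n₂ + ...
1/3 + 1/15

Greedy algorithm:
2/5: ceiling(5/2) = 3, use 1/3
1/15: ceiling(15/1) = 15, use 1/15
Result: 2/5 = 1/3 + 1/15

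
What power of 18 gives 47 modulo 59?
41

Baby-step giant-step with step n = ⌈√59⌉ = 8.
Baby steps 18^j mod 59 (j:value) for j=0..7: 0:1, 1:18, 2:29, 3:50, 4:15, 5:34, 6:22, 7:42.
Giant-step multiplier: 18^(-8) ≡ 18^(58-8) = 18^50 ≡ 16 (mod 59).
Giant steps γ_i = 47·16^i mod 59: γ_0=47, γ_1=44, γ_2=55, γ_3=54, γ_4=38, γ_5=18 (in table at j=1).
x = i·n + j = 5·8 + 1 = 41.
Check: 18^41 ≡ 47 (mod 59).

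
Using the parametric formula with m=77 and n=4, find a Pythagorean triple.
(5913, 616, 5945)

Euclid's formula: a = m² - n², b = 2mn, c = m² + n²
m = 77, n = 4
a = 77² - 4² = 5929 - 16 = 5913
b = 2 × 77 × 4 = 616
c = 77² + 4² = 5929 + 16 = 5945
Verification: 5913² + 616² = 34963569 + 379456 = 35343025 = 5945² ✓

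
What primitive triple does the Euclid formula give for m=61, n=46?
(1605, 5612, 5837)

Euclid's formula: a = m² - n², b = 2mn, c = m² + n²
m = 61, n = 46
a = 61² - 46² = 3721 - 2116 = 1605
b = 2 × 61 × 46 = 5612
c = 61² + 46² = 3721 + 2116 = 5837
Verification: 1605² + 5612² = 2576025 + 31494544 = 34070569 = 5837² ✓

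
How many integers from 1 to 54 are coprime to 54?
18

54 = 2 × 3^3
φ(n) = n × ∏(1 - 1/p) for each prime p dividing n
φ(54) = 54 × (1 - 1/2) × (1 - 1/3) = 18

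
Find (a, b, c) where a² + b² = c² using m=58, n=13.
(3195, 1508, 3533)

Euclid's formula: a = m² - n², b = 2mn, c = m² + n²
m = 58, n = 13
a = 58² - 13² = 3364 - 169 = 3195
b = 2 × 58 × 13 = 1508
c = 58² + 13² = 3364 + 169 = 3533
Verification: 3195² + 1508² = 10208025 + 2274064 = 12482089 = 3533² ✓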